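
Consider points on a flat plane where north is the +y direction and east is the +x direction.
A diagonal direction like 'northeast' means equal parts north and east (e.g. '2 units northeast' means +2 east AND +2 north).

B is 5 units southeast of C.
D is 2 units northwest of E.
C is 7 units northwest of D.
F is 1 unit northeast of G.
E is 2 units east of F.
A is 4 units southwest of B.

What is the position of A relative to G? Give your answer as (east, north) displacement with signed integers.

Place G at the origin (east=0, north=0).
  F is 1 unit northeast of G: delta (east=+1, north=+1); F at (east=1, north=1).
  E is 2 units east of F: delta (east=+2, north=+0); E at (east=3, north=1).
  D is 2 units northwest of E: delta (east=-2, north=+2); D at (east=1, north=3).
  C is 7 units northwest of D: delta (east=-7, north=+7); C at (east=-6, north=10).
  B is 5 units southeast of C: delta (east=+5, north=-5); B at (east=-1, north=5).
  A is 4 units southwest of B: delta (east=-4, north=-4); A at (east=-5, north=1).
Therefore A relative to G: (east=-5, north=1).

Answer: A is at (east=-5, north=1) relative to G.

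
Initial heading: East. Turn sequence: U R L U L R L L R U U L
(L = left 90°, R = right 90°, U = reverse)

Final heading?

Start: East
  U (U-turn (180°)) -> West
  R (right (90° clockwise)) -> North
  L (left (90° counter-clockwise)) -> West
  U (U-turn (180°)) -> East
  L (left (90° counter-clockwise)) -> North
  R (right (90° clockwise)) -> East
  L (left (90° counter-clockwise)) -> North
  L (left (90° counter-clockwise)) -> West
  R (right (90° clockwise)) -> North
  U (U-turn (180°)) -> South
  U (U-turn (180°)) -> North
  L (left (90° counter-clockwise)) -> West
Final: West

Answer: Final heading: West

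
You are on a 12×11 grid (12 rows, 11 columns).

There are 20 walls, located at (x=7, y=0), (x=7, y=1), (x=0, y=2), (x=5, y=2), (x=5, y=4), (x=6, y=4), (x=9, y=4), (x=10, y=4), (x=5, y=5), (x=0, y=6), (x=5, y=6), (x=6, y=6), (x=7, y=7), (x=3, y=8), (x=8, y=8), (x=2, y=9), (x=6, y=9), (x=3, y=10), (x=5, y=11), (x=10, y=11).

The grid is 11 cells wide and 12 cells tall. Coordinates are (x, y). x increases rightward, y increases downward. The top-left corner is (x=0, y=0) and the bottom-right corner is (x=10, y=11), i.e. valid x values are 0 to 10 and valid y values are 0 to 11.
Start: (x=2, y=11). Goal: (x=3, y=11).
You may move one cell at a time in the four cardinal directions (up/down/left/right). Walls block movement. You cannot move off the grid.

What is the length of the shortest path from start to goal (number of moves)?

Answer: Shortest path length: 1

Derivation:
BFS from (x=2, y=11) until reaching (x=3, y=11):
  Distance 0: (x=2, y=11)
  Distance 1: (x=2, y=10), (x=1, y=11), (x=3, y=11)  <- goal reached here
One shortest path (1 moves): (x=2, y=11) -> (x=3, y=11)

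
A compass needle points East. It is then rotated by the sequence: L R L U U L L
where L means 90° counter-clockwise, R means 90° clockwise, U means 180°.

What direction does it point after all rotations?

Start: East
  L (left (90° counter-clockwise)) -> North
  R (right (90° clockwise)) -> East
  L (left (90° counter-clockwise)) -> North
  U (U-turn (180°)) -> South
  U (U-turn (180°)) -> North
  L (left (90° counter-clockwise)) -> West
  L (left (90° counter-clockwise)) -> South
Final: South

Answer: Final heading: South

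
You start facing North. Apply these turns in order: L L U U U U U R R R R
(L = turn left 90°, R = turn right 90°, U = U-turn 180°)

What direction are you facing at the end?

Start: North
  L (left (90° counter-clockwise)) -> West
  L (left (90° counter-clockwise)) -> South
  U (U-turn (180°)) -> North
  U (U-turn (180°)) -> South
  U (U-turn (180°)) -> North
  U (U-turn (180°)) -> South
  U (U-turn (180°)) -> North
  R (right (90° clockwise)) -> East
  R (right (90° clockwise)) -> South
  R (right (90° clockwise)) -> West
  R (right (90° clockwise)) -> North
Final: North

Answer: Final heading: North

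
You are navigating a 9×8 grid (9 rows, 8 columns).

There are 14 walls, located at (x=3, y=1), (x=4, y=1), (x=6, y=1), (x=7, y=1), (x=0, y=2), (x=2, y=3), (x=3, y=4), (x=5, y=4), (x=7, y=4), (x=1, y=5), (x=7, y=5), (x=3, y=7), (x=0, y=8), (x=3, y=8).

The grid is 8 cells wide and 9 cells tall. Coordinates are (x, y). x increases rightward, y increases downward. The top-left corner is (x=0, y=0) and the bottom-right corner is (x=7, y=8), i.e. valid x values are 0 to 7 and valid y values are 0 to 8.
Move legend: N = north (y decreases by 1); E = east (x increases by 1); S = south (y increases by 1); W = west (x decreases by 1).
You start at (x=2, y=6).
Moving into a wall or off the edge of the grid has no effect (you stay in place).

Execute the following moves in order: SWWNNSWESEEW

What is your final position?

Start: (x=2, y=6)
  S (south): (x=2, y=6) -> (x=2, y=7)
  W (west): (x=2, y=7) -> (x=1, y=7)
  W (west): (x=1, y=7) -> (x=0, y=7)
  N (north): (x=0, y=7) -> (x=0, y=6)
  N (north): (x=0, y=6) -> (x=0, y=5)
  S (south): (x=0, y=5) -> (x=0, y=6)
  W (west): blocked, stay at (x=0, y=6)
  E (east): (x=0, y=6) -> (x=1, y=6)
  S (south): (x=1, y=6) -> (x=1, y=7)
  E (east): (x=1, y=7) -> (x=2, y=7)
  E (east): blocked, stay at (x=2, y=7)
  W (west): (x=2, y=7) -> (x=1, y=7)
Final: (x=1, y=7)

Answer: Final position: (x=1, y=7)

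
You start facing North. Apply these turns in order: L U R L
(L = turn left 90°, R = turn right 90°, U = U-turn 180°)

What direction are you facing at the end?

Answer: Final heading: East

Derivation:
Start: North
  L (left (90° counter-clockwise)) -> West
  U (U-turn (180°)) -> East
  R (right (90° clockwise)) -> South
  L (left (90° counter-clockwise)) -> East
Final: East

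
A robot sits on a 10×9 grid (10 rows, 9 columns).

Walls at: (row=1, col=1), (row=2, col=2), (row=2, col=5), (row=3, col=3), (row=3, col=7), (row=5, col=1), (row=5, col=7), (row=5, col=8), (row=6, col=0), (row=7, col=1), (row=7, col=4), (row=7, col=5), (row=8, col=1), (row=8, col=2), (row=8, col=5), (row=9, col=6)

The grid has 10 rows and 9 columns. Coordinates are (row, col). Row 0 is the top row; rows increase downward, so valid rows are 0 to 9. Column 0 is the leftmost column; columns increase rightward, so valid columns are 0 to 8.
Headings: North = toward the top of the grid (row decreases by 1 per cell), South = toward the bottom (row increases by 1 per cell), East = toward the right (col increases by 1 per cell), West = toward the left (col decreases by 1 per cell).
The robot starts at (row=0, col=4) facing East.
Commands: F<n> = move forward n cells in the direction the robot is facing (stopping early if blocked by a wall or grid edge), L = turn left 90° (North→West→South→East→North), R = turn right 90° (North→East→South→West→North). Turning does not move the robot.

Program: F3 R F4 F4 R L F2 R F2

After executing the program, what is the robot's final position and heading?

Start: (row=0, col=4), facing East
  F3: move forward 3, now at (row=0, col=7)
  R: turn right, now facing South
  F4: move forward 2/4 (blocked), now at (row=2, col=7)
  F4: move forward 0/4 (blocked), now at (row=2, col=7)
  R: turn right, now facing West
  L: turn left, now facing South
  F2: move forward 0/2 (blocked), now at (row=2, col=7)
  R: turn right, now facing West
  F2: move forward 1/2 (blocked), now at (row=2, col=6)
Final: (row=2, col=6), facing West

Answer: Final position: (row=2, col=6), facing West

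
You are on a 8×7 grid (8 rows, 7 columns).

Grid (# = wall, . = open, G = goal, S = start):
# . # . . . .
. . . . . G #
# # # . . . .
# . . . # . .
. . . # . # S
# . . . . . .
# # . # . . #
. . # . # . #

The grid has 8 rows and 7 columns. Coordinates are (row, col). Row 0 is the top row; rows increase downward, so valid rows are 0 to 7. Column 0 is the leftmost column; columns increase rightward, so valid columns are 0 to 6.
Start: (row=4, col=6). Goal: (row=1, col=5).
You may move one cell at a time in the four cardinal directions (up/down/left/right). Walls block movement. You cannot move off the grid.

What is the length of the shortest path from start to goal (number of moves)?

Answer: Shortest path length: 4

Derivation:
BFS from (row=4, col=6) until reaching (row=1, col=5):
  Distance 0: (row=4, col=6)
  Distance 1: (row=3, col=6), (row=5, col=6)
  Distance 2: (row=2, col=6), (row=3, col=5), (row=5, col=5)
  Distance 3: (row=2, col=5), (row=5, col=4), (row=6, col=5)
  Distance 4: (row=1, col=5), (row=2, col=4), (row=4, col=4), (row=5, col=3), (row=6, col=4), (row=7, col=5)  <- goal reached here
One shortest path (4 moves): (row=4, col=6) -> (row=3, col=6) -> (row=3, col=5) -> (row=2, col=5) -> (row=1, col=5)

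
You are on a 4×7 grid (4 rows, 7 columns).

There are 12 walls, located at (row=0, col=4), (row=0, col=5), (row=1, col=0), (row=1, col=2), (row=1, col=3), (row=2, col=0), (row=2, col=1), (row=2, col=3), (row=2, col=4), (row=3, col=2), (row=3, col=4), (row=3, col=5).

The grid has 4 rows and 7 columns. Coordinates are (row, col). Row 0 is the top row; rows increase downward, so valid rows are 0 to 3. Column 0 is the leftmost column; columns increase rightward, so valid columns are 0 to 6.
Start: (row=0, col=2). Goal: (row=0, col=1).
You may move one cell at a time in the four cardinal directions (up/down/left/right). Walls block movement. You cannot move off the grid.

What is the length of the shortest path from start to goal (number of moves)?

Answer: Shortest path length: 1

Derivation:
BFS from (row=0, col=2) until reaching (row=0, col=1):
  Distance 0: (row=0, col=2)
  Distance 1: (row=0, col=1), (row=0, col=3)  <- goal reached here
One shortest path (1 moves): (row=0, col=2) -> (row=0, col=1)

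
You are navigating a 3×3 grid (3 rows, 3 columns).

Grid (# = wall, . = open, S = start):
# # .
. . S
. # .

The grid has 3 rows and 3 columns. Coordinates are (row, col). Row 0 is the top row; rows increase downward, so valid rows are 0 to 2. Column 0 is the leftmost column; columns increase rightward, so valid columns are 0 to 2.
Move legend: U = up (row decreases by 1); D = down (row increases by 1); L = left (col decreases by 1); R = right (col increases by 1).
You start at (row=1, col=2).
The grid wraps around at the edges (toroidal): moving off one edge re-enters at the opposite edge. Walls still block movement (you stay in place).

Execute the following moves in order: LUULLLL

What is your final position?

Answer: Final position: (row=1, col=0)

Derivation:
Start: (row=1, col=2)
  L (left): (row=1, col=2) -> (row=1, col=1)
  U (up): blocked, stay at (row=1, col=1)
  U (up): blocked, stay at (row=1, col=1)
  L (left): (row=1, col=1) -> (row=1, col=0)
  L (left): (row=1, col=0) -> (row=1, col=2)
  L (left): (row=1, col=2) -> (row=1, col=1)
  L (left): (row=1, col=1) -> (row=1, col=0)
Final: (row=1, col=0)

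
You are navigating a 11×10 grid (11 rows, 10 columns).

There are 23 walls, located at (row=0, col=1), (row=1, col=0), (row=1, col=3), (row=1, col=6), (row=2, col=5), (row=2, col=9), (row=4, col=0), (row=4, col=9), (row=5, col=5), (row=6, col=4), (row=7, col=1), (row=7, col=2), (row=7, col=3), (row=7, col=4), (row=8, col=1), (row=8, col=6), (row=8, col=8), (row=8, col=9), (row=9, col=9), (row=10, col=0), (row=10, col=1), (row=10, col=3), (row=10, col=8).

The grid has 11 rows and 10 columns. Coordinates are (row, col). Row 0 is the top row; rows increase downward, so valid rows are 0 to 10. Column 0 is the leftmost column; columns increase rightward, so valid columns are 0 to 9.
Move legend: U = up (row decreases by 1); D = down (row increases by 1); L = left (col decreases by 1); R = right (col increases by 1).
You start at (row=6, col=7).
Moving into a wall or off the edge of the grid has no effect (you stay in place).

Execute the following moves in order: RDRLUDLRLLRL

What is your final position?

Answer: Final position: (row=7, col=6)

Derivation:
Start: (row=6, col=7)
  R (right): (row=6, col=7) -> (row=6, col=8)
  D (down): (row=6, col=8) -> (row=7, col=8)
  R (right): (row=7, col=8) -> (row=7, col=9)
  L (left): (row=7, col=9) -> (row=7, col=8)
  U (up): (row=7, col=8) -> (row=6, col=8)
  D (down): (row=6, col=8) -> (row=7, col=8)
  L (left): (row=7, col=8) -> (row=7, col=7)
  R (right): (row=7, col=7) -> (row=7, col=8)
  L (left): (row=7, col=8) -> (row=7, col=7)
  L (left): (row=7, col=7) -> (row=7, col=6)
  R (right): (row=7, col=6) -> (row=7, col=7)
  L (left): (row=7, col=7) -> (row=7, col=6)
Final: (row=7, col=6)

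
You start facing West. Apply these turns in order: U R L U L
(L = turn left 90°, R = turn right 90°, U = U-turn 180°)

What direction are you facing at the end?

Answer: Final heading: South

Derivation:
Start: West
  U (U-turn (180°)) -> East
  R (right (90° clockwise)) -> South
  L (left (90° counter-clockwise)) -> East
  U (U-turn (180°)) -> West
  L (left (90° counter-clockwise)) -> South
Final: South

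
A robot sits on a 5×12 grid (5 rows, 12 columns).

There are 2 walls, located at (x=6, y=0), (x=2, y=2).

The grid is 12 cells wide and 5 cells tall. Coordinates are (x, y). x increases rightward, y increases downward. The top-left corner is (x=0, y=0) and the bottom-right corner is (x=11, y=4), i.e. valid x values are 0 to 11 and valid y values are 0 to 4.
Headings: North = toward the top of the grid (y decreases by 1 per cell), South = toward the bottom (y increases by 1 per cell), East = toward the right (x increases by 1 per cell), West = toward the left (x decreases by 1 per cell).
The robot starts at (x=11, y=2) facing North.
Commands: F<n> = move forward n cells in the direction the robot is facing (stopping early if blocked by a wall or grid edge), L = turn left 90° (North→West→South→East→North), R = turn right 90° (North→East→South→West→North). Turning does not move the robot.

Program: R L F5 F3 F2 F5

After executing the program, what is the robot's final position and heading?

Answer: Final position: (x=11, y=0), facing North

Derivation:
Start: (x=11, y=2), facing North
  R: turn right, now facing East
  L: turn left, now facing North
  F5: move forward 2/5 (blocked), now at (x=11, y=0)
  F3: move forward 0/3 (blocked), now at (x=11, y=0)
  F2: move forward 0/2 (blocked), now at (x=11, y=0)
  F5: move forward 0/5 (blocked), now at (x=11, y=0)
Final: (x=11, y=0), facing North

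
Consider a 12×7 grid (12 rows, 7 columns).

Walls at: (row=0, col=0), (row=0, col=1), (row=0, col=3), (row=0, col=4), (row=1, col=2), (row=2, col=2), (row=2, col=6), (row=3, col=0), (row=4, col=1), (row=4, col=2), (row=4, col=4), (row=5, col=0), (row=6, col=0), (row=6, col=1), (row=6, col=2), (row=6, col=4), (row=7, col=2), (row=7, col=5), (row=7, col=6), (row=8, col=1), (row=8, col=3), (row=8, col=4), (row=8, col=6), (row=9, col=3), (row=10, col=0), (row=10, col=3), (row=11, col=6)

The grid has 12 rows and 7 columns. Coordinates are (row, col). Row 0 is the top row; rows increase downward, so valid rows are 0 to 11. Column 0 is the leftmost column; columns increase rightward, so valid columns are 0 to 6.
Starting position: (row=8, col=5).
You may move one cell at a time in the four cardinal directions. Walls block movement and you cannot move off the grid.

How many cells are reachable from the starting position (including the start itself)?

BFS flood-fill from (row=8, col=5):
  Distance 0: (row=8, col=5)
  Distance 1: (row=9, col=5)
  Distance 2: (row=9, col=4), (row=9, col=6), (row=10, col=5)
  Distance 3: (row=10, col=4), (row=10, col=6), (row=11, col=5)
  Distance 4: (row=11, col=4)
  Distance 5: (row=11, col=3)
  Distance 6: (row=11, col=2)
  Distance 7: (row=10, col=2), (row=11, col=1)
  Distance 8: (row=9, col=2), (row=10, col=1), (row=11, col=0)
  Distance 9: (row=8, col=2), (row=9, col=1)
  Distance 10: (row=9, col=0)
  Distance 11: (row=8, col=0)
  Distance 12: (row=7, col=0)
  Distance 13: (row=7, col=1)
Total reachable: 22 (grid has 57 open cells total)

Answer: Reachable cells: 22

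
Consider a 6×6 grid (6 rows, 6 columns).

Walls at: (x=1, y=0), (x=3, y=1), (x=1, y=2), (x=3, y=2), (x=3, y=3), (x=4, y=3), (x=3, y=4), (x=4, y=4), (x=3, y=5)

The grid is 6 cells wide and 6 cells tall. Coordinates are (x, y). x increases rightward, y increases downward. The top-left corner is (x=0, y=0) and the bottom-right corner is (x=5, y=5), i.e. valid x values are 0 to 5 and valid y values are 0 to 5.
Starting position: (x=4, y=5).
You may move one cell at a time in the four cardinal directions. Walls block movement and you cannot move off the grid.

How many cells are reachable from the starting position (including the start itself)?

Answer: Reachable cells: 27

Derivation:
BFS flood-fill from (x=4, y=5):
  Distance 0: (x=4, y=5)
  Distance 1: (x=5, y=5)
  Distance 2: (x=5, y=4)
  Distance 3: (x=5, y=3)
  Distance 4: (x=5, y=2)
  Distance 5: (x=5, y=1), (x=4, y=2)
  Distance 6: (x=5, y=0), (x=4, y=1)
  Distance 7: (x=4, y=0)
  Distance 8: (x=3, y=0)
  Distance 9: (x=2, y=0)
  Distance 10: (x=2, y=1)
  Distance 11: (x=1, y=1), (x=2, y=2)
  Distance 12: (x=0, y=1), (x=2, y=3)
  Distance 13: (x=0, y=0), (x=0, y=2), (x=1, y=3), (x=2, y=4)
  Distance 14: (x=0, y=3), (x=1, y=4), (x=2, y=5)
  Distance 15: (x=0, y=4), (x=1, y=5)
  Distance 16: (x=0, y=5)
Total reachable: 27 (grid has 27 open cells total)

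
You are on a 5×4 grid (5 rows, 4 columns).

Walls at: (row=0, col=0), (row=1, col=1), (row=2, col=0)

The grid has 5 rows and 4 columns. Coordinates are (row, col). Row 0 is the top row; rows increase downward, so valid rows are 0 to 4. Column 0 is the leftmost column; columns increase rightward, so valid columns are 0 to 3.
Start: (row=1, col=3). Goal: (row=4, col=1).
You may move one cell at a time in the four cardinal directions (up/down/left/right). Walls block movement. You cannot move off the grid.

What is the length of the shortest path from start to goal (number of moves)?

BFS from (row=1, col=3) until reaching (row=4, col=1):
  Distance 0: (row=1, col=3)
  Distance 1: (row=0, col=3), (row=1, col=2), (row=2, col=3)
  Distance 2: (row=0, col=2), (row=2, col=2), (row=3, col=3)
  Distance 3: (row=0, col=1), (row=2, col=1), (row=3, col=2), (row=4, col=3)
  Distance 4: (row=3, col=1), (row=4, col=2)
  Distance 5: (row=3, col=0), (row=4, col=1)  <- goal reached here
One shortest path (5 moves): (row=1, col=3) -> (row=1, col=2) -> (row=2, col=2) -> (row=2, col=1) -> (row=3, col=1) -> (row=4, col=1)

Answer: Shortest path length: 5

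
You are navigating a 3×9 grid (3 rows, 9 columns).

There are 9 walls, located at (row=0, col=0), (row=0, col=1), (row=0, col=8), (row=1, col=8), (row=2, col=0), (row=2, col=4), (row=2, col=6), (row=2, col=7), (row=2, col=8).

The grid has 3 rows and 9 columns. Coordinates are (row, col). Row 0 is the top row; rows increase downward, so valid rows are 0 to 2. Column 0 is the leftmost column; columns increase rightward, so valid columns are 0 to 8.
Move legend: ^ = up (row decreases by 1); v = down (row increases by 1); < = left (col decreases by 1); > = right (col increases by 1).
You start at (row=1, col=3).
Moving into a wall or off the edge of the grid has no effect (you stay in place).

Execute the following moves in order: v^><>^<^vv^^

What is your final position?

Start: (row=1, col=3)
  v (down): (row=1, col=3) -> (row=2, col=3)
  ^ (up): (row=2, col=3) -> (row=1, col=3)
  > (right): (row=1, col=3) -> (row=1, col=4)
  < (left): (row=1, col=4) -> (row=1, col=3)
  > (right): (row=1, col=3) -> (row=1, col=4)
  ^ (up): (row=1, col=4) -> (row=0, col=4)
  < (left): (row=0, col=4) -> (row=0, col=3)
  ^ (up): blocked, stay at (row=0, col=3)
  v (down): (row=0, col=3) -> (row=1, col=3)
  v (down): (row=1, col=3) -> (row=2, col=3)
  ^ (up): (row=2, col=3) -> (row=1, col=3)
  ^ (up): (row=1, col=3) -> (row=0, col=3)
Final: (row=0, col=3)

Answer: Final position: (row=0, col=3)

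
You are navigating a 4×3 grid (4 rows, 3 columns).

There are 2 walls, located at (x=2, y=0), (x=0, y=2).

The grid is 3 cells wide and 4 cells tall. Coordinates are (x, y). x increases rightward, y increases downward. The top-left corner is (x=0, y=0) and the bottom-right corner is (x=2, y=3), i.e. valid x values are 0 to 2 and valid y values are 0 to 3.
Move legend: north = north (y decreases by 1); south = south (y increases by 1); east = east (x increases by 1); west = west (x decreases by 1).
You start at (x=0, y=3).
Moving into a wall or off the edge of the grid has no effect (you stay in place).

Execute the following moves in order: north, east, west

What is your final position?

Answer: Final position: (x=0, y=3)

Derivation:
Start: (x=0, y=3)
  north (north): blocked, stay at (x=0, y=3)
  east (east): (x=0, y=3) -> (x=1, y=3)
  west (west): (x=1, y=3) -> (x=0, y=3)
Final: (x=0, y=3)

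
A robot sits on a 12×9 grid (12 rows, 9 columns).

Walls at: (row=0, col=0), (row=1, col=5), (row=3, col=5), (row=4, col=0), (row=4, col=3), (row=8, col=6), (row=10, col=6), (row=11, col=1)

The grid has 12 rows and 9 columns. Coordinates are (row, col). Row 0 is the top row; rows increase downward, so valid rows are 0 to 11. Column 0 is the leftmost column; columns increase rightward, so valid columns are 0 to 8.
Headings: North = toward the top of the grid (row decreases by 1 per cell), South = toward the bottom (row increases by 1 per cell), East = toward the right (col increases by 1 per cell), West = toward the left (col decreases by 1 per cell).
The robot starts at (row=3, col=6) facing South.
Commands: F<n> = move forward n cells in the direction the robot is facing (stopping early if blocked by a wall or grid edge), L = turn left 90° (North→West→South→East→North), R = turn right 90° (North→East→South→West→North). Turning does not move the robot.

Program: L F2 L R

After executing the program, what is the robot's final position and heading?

Start: (row=3, col=6), facing South
  L: turn left, now facing East
  F2: move forward 2, now at (row=3, col=8)
  L: turn left, now facing North
  R: turn right, now facing East
Final: (row=3, col=8), facing East

Answer: Final position: (row=3, col=8), facing East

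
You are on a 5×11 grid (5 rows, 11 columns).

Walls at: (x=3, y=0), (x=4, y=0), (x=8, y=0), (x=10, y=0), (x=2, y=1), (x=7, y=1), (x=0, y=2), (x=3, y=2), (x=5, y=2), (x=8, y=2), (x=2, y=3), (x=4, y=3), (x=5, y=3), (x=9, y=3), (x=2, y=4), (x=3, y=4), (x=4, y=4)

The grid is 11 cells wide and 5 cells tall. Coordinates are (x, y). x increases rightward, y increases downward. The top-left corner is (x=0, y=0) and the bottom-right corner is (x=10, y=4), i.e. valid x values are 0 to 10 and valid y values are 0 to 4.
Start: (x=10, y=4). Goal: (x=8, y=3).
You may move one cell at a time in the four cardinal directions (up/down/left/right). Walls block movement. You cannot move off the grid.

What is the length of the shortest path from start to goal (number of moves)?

Answer: Shortest path length: 3

Derivation:
BFS from (x=10, y=4) until reaching (x=8, y=3):
  Distance 0: (x=10, y=4)
  Distance 1: (x=10, y=3), (x=9, y=4)
  Distance 2: (x=10, y=2), (x=8, y=4)
  Distance 3: (x=10, y=1), (x=9, y=2), (x=8, y=3), (x=7, y=4)  <- goal reached here
One shortest path (3 moves): (x=10, y=4) -> (x=9, y=4) -> (x=8, y=4) -> (x=8, y=3)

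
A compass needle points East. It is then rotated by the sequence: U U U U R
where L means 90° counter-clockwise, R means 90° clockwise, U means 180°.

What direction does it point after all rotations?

Answer: Final heading: South

Derivation:
Start: East
  U (U-turn (180°)) -> West
  U (U-turn (180°)) -> East
  U (U-turn (180°)) -> West
  U (U-turn (180°)) -> East
  R (right (90° clockwise)) -> South
Final: South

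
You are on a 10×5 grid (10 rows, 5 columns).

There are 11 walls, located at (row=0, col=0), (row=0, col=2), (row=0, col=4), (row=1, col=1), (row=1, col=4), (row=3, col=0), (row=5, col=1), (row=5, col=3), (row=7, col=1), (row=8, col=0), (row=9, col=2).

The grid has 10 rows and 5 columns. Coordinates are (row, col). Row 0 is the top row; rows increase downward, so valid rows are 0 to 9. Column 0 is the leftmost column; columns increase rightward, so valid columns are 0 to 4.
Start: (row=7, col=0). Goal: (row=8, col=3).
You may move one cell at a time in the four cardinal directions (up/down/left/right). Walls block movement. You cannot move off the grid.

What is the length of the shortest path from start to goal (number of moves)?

BFS from (row=7, col=0) until reaching (row=8, col=3):
  Distance 0: (row=7, col=0)
  Distance 1: (row=6, col=0)
  Distance 2: (row=5, col=0), (row=6, col=1)
  Distance 3: (row=4, col=0), (row=6, col=2)
  Distance 4: (row=4, col=1), (row=5, col=2), (row=6, col=3), (row=7, col=2)
  Distance 5: (row=3, col=1), (row=4, col=2), (row=6, col=4), (row=7, col=3), (row=8, col=2)
  Distance 6: (row=2, col=1), (row=3, col=2), (row=4, col=3), (row=5, col=4), (row=7, col=4), (row=8, col=1), (row=8, col=3)  <- goal reached here
One shortest path (6 moves): (row=7, col=0) -> (row=6, col=0) -> (row=6, col=1) -> (row=6, col=2) -> (row=6, col=3) -> (row=7, col=3) -> (row=8, col=3)

Answer: Shortest path length: 6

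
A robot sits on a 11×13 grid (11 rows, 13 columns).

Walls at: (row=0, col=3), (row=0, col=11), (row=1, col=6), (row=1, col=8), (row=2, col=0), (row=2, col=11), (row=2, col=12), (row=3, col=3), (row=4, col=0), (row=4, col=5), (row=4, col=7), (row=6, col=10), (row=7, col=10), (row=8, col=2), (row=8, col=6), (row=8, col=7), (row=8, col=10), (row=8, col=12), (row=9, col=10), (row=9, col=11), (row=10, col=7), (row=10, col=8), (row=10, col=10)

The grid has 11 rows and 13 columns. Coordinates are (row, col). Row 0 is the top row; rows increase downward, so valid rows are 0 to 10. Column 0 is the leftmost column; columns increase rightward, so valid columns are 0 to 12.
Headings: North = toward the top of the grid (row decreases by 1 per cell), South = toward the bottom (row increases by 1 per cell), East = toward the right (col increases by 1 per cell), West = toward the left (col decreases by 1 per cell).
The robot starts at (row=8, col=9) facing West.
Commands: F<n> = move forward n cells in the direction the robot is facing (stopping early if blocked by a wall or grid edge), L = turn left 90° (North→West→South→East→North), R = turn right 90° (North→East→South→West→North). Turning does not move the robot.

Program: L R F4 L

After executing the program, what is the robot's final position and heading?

Answer: Final position: (row=8, col=8), facing South

Derivation:
Start: (row=8, col=9), facing West
  L: turn left, now facing South
  R: turn right, now facing West
  F4: move forward 1/4 (blocked), now at (row=8, col=8)
  L: turn left, now facing South
Final: (row=8, col=8), facing South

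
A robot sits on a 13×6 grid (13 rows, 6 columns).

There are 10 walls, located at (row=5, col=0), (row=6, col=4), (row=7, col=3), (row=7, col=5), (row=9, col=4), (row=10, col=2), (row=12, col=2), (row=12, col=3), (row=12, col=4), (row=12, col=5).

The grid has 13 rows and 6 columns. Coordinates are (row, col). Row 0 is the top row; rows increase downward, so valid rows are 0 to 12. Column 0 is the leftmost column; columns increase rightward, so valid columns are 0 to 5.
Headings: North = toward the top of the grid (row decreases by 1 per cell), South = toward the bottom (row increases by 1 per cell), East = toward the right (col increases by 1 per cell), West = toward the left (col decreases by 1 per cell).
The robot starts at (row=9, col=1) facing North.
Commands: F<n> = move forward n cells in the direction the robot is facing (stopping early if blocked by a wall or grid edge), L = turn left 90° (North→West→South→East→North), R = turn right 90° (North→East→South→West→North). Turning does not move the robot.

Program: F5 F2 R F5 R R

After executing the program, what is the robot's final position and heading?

Answer: Final position: (row=2, col=5), facing West

Derivation:
Start: (row=9, col=1), facing North
  F5: move forward 5, now at (row=4, col=1)
  F2: move forward 2, now at (row=2, col=1)
  R: turn right, now facing East
  F5: move forward 4/5 (blocked), now at (row=2, col=5)
  R: turn right, now facing South
  R: turn right, now facing West
Final: (row=2, col=5), facing West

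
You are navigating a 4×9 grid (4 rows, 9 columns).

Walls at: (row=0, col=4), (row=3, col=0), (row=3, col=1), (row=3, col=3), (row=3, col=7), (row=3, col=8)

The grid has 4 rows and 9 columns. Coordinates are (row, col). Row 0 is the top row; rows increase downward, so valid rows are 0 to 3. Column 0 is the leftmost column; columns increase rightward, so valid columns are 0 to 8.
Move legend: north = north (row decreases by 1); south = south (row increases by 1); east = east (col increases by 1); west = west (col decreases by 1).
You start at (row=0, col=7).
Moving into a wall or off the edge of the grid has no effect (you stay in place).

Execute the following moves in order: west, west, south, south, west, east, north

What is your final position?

Start: (row=0, col=7)
  west (west): (row=0, col=7) -> (row=0, col=6)
  west (west): (row=0, col=6) -> (row=0, col=5)
  south (south): (row=0, col=5) -> (row=1, col=5)
  south (south): (row=1, col=5) -> (row=2, col=5)
  west (west): (row=2, col=5) -> (row=2, col=4)
  east (east): (row=2, col=4) -> (row=2, col=5)
  north (north): (row=2, col=5) -> (row=1, col=5)
Final: (row=1, col=5)

Answer: Final position: (row=1, col=5)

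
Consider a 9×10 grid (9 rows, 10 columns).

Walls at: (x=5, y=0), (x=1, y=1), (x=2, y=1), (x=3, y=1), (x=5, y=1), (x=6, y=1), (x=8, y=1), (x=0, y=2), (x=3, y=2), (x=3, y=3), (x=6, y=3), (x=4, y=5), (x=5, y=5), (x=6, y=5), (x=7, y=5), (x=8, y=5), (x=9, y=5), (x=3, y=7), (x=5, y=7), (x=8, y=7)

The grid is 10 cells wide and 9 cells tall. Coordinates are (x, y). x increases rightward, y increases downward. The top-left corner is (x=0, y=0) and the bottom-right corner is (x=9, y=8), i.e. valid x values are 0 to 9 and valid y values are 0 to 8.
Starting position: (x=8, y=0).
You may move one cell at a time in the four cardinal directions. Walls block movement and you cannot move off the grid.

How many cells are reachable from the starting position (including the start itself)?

BFS flood-fill from (x=8, y=0):
  Distance 0: (x=8, y=0)
  Distance 1: (x=7, y=0), (x=9, y=0)
  Distance 2: (x=6, y=0), (x=7, y=1), (x=9, y=1)
  Distance 3: (x=7, y=2), (x=9, y=2)
  Distance 4: (x=6, y=2), (x=8, y=2), (x=7, y=3), (x=9, y=3)
  Distance 5: (x=5, y=2), (x=8, y=3), (x=7, y=4), (x=9, y=4)
  Distance 6: (x=4, y=2), (x=5, y=3), (x=6, y=4), (x=8, y=4)
  Distance 7: (x=4, y=1), (x=4, y=3), (x=5, y=4)
  Distance 8: (x=4, y=0), (x=4, y=4)
  Distance 9: (x=3, y=0), (x=3, y=4)
  Distance 10: (x=2, y=0), (x=2, y=4), (x=3, y=5)
  Distance 11: (x=1, y=0), (x=2, y=3), (x=1, y=4), (x=2, y=5), (x=3, y=6)
  Distance 12: (x=0, y=0), (x=2, y=2), (x=1, y=3), (x=0, y=4), (x=1, y=5), (x=2, y=6), (x=4, y=6)
  Distance 13: (x=0, y=1), (x=1, y=2), (x=0, y=3), (x=0, y=5), (x=1, y=6), (x=5, y=6), (x=2, y=7), (x=4, y=7)
  Distance 14: (x=0, y=6), (x=6, y=6), (x=1, y=7), (x=2, y=8), (x=4, y=8)
  Distance 15: (x=7, y=6), (x=0, y=7), (x=6, y=7), (x=1, y=8), (x=3, y=8), (x=5, y=8)
  Distance 16: (x=8, y=6), (x=7, y=7), (x=0, y=8), (x=6, y=8)
  Distance 17: (x=9, y=6), (x=7, y=8)
  Distance 18: (x=9, y=7), (x=8, y=8)
  Distance 19: (x=9, y=8)
Total reachable: 70 (grid has 70 open cells total)

Answer: Reachable cells: 70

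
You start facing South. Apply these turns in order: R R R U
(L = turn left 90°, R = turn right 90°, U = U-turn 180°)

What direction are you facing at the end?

Start: South
  R (right (90° clockwise)) -> West
  R (right (90° clockwise)) -> North
  R (right (90° clockwise)) -> East
  U (U-turn (180°)) -> West
Final: West

Answer: Final heading: West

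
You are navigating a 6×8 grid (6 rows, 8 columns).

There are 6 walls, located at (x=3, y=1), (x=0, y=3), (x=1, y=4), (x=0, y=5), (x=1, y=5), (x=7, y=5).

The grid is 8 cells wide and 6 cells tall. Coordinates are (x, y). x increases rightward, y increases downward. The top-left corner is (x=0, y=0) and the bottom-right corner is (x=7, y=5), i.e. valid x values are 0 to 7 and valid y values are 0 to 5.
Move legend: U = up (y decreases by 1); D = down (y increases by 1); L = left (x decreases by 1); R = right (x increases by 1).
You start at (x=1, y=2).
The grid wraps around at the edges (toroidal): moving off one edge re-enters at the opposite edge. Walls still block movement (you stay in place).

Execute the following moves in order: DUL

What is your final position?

Answer: Final position: (x=0, y=2)

Derivation:
Start: (x=1, y=2)
  D (down): (x=1, y=2) -> (x=1, y=3)
  U (up): (x=1, y=3) -> (x=1, y=2)
  L (left): (x=1, y=2) -> (x=0, y=2)
Final: (x=0, y=2)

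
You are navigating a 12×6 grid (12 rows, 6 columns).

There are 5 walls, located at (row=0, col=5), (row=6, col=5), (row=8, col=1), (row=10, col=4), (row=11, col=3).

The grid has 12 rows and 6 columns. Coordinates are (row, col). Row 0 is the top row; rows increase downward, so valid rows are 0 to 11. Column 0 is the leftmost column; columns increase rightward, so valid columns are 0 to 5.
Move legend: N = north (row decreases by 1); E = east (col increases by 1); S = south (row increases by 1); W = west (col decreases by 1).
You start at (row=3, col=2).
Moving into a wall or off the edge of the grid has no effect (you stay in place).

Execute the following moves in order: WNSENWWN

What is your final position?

Start: (row=3, col=2)
  W (west): (row=3, col=2) -> (row=3, col=1)
  N (north): (row=3, col=1) -> (row=2, col=1)
  S (south): (row=2, col=1) -> (row=3, col=1)
  E (east): (row=3, col=1) -> (row=3, col=2)
  N (north): (row=3, col=2) -> (row=2, col=2)
  W (west): (row=2, col=2) -> (row=2, col=1)
  W (west): (row=2, col=1) -> (row=2, col=0)
  N (north): (row=2, col=0) -> (row=1, col=0)
Final: (row=1, col=0)

Answer: Final position: (row=1, col=0)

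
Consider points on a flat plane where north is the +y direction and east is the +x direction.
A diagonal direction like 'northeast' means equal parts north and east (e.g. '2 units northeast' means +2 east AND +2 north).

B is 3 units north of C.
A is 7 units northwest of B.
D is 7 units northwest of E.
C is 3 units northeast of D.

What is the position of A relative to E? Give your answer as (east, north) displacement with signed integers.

Answer: A is at (east=-11, north=20) relative to E.

Derivation:
Place E at the origin (east=0, north=0).
  D is 7 units northwest of E: delta (east=-7, north=+7); D at (east=-7, north=7).
  C is 3 units northeast of D: delta (east=+3, north=+3); C at (east=-4, north=10).
  B is 3 units north of C: delta (east=+0, north=+3); B at (east=-4, north=13).
  A is 7 units northwest of B: delta (east=-7, north=+7); A at (east=-11, north=20).
Therefore A relative to E: (east=-11, north=20).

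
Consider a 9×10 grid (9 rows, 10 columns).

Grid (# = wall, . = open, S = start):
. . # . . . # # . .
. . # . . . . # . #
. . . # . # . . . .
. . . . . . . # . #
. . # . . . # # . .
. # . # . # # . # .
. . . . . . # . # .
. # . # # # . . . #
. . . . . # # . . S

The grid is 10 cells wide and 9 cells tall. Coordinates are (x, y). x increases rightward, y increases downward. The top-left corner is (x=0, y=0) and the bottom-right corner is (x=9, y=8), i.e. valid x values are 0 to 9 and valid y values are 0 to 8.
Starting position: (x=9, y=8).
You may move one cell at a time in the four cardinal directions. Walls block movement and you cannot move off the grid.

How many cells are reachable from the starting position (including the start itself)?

BFS flood-fill from (x=9, y=8):
  Distance 0: (x=9, y=8)
  Distance 1: (x=8, y=8)
  Distance 2: (x=8, y=7), (x=7, y=8)
  Distance 3: (x=7, y=7)
  Distance 4: (x=7, y=6), (x=6, y=7)
  Distance 5: (x=7, y=5)
Total reachable: 8 (grid has 63 open cells total)

Answer: Reachable cells: 8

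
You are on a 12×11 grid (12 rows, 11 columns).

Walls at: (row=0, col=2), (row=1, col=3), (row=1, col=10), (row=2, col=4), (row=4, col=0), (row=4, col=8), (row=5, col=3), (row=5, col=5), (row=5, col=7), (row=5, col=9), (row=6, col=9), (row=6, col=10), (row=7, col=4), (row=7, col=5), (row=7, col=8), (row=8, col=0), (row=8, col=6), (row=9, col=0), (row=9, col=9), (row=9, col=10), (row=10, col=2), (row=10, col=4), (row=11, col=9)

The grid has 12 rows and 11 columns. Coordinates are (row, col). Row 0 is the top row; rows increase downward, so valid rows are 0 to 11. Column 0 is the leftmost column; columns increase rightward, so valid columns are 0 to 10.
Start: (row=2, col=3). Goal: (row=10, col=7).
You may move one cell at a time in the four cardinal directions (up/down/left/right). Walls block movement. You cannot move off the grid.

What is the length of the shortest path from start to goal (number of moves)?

Answer: Shortest path length: 12

Derivation:
BFS from (row=2, col=3) until reaching (row=10, col=7):
  Distance 0: (row=2, col=3)
  Distance 1: (row=2, col=2), (row=3, col=3)
  Distance 2: (row=1, col=2), (row=2, col=1), (row=3, col=2), (row=3, col=4), (row=4, col=3)
  Distance 3: (row=1, col=1), (row=2, col=0), (row=3, col=1), (row=3, col=5), (row=4, col=2), (row=4, col=4)
  Distance 4: (row=0, col=1), (row=1, col=0), (row=2, col=5), (row=3, col=0), (row=3, col=6), (row=4, col=1), (row=4, col=5), (row=5, col=2), (row=5, col=4)
  Distance 5: (row=0, col=0), (row=1, col=5), (row=2, col=6), (row=3, col=7), (row=4, col=6), (row=5, col=1), (row=6, col=2), (row=6, col=4)
  Distance 6: (row=0, col=5), (row=1, col=4), (row=1, col=6), (row=2, col=7), (row=3, col=8), (row=4, col=7), (row=5, col=0), (row=5, col=6), (row=6, col=1), (row=6, col=3), (row=6, col=5), (row=7, col=2)
  Distance 7: (row=0, col=4), (row=0, col=6), (row=1, col=7), (row=2, col=8), (row=3, col=9), (row=6, col=0), (row=6, col=6), (row=7, col=1), (row=7, col=3), (row=8, col=2)
  Distance 8: (row=0, col=3), (row=0, col=7), (row=1, col=8), (row=2, col=9), (row=3, col=10), (row=4, col=9), (row=6, col=7), (row=7, col=0), (row=7, col=6), (row=8, col=1), (row=8, col=3), (row=9, col=2)
  Distance 9: (row=0, col=8), (row=1, col=9), (row=2, col=10), (row=4, col=10), (row=6, col=8), (row=7, col=7), (row=8, col=4), (row=9, col=1), (row=9, col=3)
  Distance 10: (row=0, col=9), (row=5, col=8), (row=5, col=10), (row=8, col=5), (row=8, col=7), (row=9, col=4), (row=10, col=1), (row=10, col=3)
  Distance 11: (row=0, col=10), (row=8, col=8), (row=9, col=5), (row=9, col=7), (row=10, col=0), (row=11, col=1), (row=11, col=3)
  Distance 12: (row=8, col=9), (row=9, col=6), (row=9, col=8), (row=10, col=5), (row=10, col=7), (row=11, col=0), (row=11, col=2), (row=11, col=4)  <- goal reached here
One shortest path (12 moves): (row=2, col=3) -> (row=3, col=3) -> (row=3, col=4) -> (row=3, col=5) -> (row=3, col=6) -> (row=4, col=6) -> (row=5, col=6) -> (row=6, col=6) -> (row=6, col=7) -> (row=7, col=7) -> (row=8, col=7) -> (row=9, col=7) -> (row=10, col=7)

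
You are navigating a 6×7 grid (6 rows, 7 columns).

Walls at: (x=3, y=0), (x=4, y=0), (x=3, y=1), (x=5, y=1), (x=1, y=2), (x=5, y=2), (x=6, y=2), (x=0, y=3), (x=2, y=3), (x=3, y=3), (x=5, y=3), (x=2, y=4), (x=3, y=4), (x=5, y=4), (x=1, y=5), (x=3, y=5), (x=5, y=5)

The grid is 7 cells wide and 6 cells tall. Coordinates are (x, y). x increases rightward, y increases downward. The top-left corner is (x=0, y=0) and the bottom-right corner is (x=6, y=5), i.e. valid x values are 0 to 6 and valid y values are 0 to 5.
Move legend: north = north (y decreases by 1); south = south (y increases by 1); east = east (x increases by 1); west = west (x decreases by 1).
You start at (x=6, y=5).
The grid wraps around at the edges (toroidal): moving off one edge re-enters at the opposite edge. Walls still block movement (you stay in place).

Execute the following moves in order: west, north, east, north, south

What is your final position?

Start: (x=6, y=5)
  west (west): blocked, stay at (x=6, y=5)
  north (north): (x=6, y=5) -> (x=6, y=4)
  east (east): (x=6, y=4) -> (x=0, y=4)
  north (north): blocked, stay at (x=0, y=4)
  south (south): (x=0, y=4) -> (x=0, y=5)
Final: (x=0, y=5)

Answer: Final position: (x=0, y=5)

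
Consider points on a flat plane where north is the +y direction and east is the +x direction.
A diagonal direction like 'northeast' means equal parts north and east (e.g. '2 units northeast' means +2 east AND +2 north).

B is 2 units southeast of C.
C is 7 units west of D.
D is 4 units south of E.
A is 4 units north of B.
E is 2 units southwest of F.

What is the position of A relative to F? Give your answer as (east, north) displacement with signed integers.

Place F at the origin (east=0, north=0).
  E is 2 units southwest of F: delta (east=-2, north=-2); E at (east=-2, north=-2).
  D is 4 units south of E: delta (east=+0, north=-4); D at (east=-2, north=-6).
  C is 7 units west of D: delta (east=-7, north=+0); C at (east=-9, north=-6).
  B is 2 units southeast of C: delta (east=+2, north=-2); B at (east=-7, north=-8).
  A is 4 units north of B: delta (east=+0, north=+4); A at (east=-7, north=-4).
Therefore A relative to F: (east=-7, north=-4).

Answer: A is at (east=-7, north=-4) relative to F.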